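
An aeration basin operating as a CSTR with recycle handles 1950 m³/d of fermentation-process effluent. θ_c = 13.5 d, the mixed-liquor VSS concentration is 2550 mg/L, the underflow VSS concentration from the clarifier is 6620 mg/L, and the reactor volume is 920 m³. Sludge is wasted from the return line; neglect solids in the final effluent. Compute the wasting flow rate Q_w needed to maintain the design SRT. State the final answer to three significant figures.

Q_w ≈ 26.3 m³/d

θ_c = V·X/(Q_w·X_r) when wasting from the recycle, so Q_w = V·X/(θ_c·X_r) = 920.0 × 2550 / (13.5 × 6620) = 26.25 m³/d.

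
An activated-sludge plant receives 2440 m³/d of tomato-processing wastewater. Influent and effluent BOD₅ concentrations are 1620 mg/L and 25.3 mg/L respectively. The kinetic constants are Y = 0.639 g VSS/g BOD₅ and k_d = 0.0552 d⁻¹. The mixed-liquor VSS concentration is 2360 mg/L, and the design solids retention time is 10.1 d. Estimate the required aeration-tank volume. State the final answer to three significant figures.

Steady-state biomass mass balance: V·X·(1 + k_d·θ_c) = Y·Q·(S₀ − S)·θ_c, so V = 0.639 × 2440 × (1620 − 25.3) × 10.1 / [2360 × (1 + 0.0552 × 10.1)] = 2.51×10^7 / 3676 = 6832 m³.

V ≈ 6830 m³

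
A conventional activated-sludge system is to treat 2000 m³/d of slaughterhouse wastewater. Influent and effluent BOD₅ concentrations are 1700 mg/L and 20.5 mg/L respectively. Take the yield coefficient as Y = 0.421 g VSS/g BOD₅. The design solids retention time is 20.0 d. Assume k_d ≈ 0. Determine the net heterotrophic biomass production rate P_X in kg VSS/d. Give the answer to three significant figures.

P_X ≈ 1410 kg VSS/d

No decay correction is needed, so Y_obs = Y = 0.421.
Mass of BOD₅ removed per day: Q(S₀ − S) = 2000 × 1680 g/m³ = 3359 kg/d.
P_X = Y_obs · Q(S₀ − S) = 0.4210 × 3359 = 1414 kg VSS/d.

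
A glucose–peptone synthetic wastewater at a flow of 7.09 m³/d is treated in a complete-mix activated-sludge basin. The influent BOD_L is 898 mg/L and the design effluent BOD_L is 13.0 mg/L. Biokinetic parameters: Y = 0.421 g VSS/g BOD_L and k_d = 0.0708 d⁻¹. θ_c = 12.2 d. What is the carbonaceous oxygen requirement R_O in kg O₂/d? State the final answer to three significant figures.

The observed yield is Y_obs = Y/(1 + k_d·θ_c) = 0.421 / (1 + 0.0708 × 12.2) = 0.421 / 1.864 = 0.2259 g VSS per g BOD_L removed.
Substrate removed = Q·(S₀ − S) = 7.09 m³/d × (898 − 13.0) g/m³ = 6.27×10^3 g/d = 6.275 kg/d.
Biomass synthesised: P_X = Y_obs × 6.275 = 1.417 kg VSS/d.
Carbonaceous O₂ demand = substrate oxidised − cell-mass equivalent = 6.275 − 1.42 × 1.417 = 4.262 kg O₂/d.

R_O ≈ 4.26 kg O₂/d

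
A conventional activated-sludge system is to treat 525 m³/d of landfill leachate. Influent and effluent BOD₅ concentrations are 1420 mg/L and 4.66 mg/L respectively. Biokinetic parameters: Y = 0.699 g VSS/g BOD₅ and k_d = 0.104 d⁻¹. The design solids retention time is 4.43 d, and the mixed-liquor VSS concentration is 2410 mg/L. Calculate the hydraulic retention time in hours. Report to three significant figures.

τ ≈ 29.9 h

Rearranging the biomass balance for a CMAS with decay, V = Y·Q·ΔS·θ_c / [X·(1+k_d θ_c)] = 0.699 × 525 × (1420 − 4.66) × 4.43 / [2410 × (1 + 0.104 × 4.43)] = 2.3×10^6 / 3520 = 653.6 m³.
HRT = V/Q = 653.6 m³ / 525 m³·d⁻¹ = 1.245 d × 24 = 29.88 h.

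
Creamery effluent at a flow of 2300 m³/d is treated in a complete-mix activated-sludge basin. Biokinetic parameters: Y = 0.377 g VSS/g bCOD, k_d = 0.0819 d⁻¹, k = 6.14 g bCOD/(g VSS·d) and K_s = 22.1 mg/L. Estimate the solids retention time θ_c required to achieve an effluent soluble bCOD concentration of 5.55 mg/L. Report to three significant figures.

At the target effluent, Y k S/(K_s+S) = 0.377×6.14×5.55/27.65 = 0.4646 d⁻¹.
θ_c = 1/(μ − k_d) = 1/(0.4646 − 0.0819) = 1/0.3827 = 2.613 d.

θ_c ≈ 2.61 d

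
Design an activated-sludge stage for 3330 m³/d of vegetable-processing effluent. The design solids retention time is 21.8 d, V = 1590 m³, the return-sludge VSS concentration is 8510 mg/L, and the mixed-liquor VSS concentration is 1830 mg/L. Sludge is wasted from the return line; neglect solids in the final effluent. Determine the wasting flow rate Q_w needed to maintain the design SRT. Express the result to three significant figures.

θ_c = V·X/(Q_w·X_r) when wasting from the recycle, so Q_w = V·X/(θ_c·X_r) = 1590 × 1830 / (21.8 × 8510) = 15.68 m³/d.

Q_w ≈ 15.7 m³/d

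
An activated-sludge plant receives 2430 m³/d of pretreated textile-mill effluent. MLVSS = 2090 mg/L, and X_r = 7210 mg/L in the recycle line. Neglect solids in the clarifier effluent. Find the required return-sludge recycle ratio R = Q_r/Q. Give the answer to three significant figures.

R ≈ 0.408

R = Q_r/Q = X/(X_r − X) = 2090 / (7210 − 2090) = 0.4082.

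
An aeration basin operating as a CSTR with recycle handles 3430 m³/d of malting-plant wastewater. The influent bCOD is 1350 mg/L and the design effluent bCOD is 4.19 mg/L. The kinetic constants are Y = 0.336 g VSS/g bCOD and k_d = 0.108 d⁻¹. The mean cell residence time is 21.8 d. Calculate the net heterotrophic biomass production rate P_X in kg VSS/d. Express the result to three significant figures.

The observed yield is Y_obs = Y/(1 + k_d·θ_c) = 0.336 / (1 + 0.108 × 21.8) = 0.336 / 3.354 = 0.1002 g VSS per g bCOD removed.
Q·(S₀ − S) = 3430 × (1350 − 4.19) × 10⁻³ = 4616 kg/d removed.
So the net sludge growth is P_X = 0.1002 × 4616 = 462.4 kg VSS/d.

P_X ≈ 462 kg VSS/d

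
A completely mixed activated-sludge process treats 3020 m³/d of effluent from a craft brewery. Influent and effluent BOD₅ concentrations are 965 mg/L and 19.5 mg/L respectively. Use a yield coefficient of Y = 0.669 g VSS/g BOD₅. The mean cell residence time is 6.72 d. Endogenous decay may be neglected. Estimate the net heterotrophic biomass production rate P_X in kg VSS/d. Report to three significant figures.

P_X ≈ 1910 kg VSS/d

No decay correction is needed, so Y_obs = Y = 0.669.
Mass of BOD₅ removed per day: Q(S₀ − S) = 3020 × 945.5 g/m³ = 2855 kg/d.
P_X = Y_obs · Q(S₀ − S) = 0.6690 × 2855 = 1910 kg VSS/d.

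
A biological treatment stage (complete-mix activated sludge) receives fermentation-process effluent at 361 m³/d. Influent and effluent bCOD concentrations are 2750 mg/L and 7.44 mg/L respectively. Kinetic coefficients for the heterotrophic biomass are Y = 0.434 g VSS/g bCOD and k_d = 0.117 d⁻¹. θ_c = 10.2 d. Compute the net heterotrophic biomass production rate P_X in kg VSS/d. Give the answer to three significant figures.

P_X ≈ 196 kg VSS/d

Correct the yield for decay: Y_obs = Y/(1 + k_d θ_c) = 0.434 / (1 + 0.117 × 10.2) = 0.434 / 2.193 = 0.1979.
Q·(S₀ − S) = 361 × (2750 − 7.44) × 10⁻³ = 990.1 kg/d removed.
So the net sludge growth is P_X = 0.1979 × 990.1 = 195.9 kg VSS/d.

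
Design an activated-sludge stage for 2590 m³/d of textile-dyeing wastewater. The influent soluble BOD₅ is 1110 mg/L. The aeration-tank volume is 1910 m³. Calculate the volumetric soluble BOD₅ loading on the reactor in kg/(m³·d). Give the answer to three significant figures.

Applied soluble BOD₅ load per unit volume = Q·S₀/V = (2590 × 1110/1000)/1910 = 1.505 kg soluble BOD₅·m⁻³·d⁻¹.

L_v ≈ 1.51 kg soluble BOD₅/(m³·d)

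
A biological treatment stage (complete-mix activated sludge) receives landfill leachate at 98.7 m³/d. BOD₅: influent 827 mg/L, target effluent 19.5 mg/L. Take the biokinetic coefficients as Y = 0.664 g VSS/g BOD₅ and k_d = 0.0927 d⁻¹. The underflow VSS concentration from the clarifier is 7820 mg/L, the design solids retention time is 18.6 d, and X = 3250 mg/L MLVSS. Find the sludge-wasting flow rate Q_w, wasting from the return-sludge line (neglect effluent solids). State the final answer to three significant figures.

From the SRT design equation V = Y Q (S₀−S) θ_c / [X (1 + k_d θ_c)] = 0.664 × 98.7 × (827 − 19.5) × 18.6 / [3250 × (1 + 0.0927 × 18.6)] = 9.84×10^5 / 8854 = 111.2 m³.
Q_w = (V·X)/(θ_c X_r) = 111.2 × 3250 / (18.6 × 7820) = 2.484 m³/d.

Q_w ≈ 2.48 m³/d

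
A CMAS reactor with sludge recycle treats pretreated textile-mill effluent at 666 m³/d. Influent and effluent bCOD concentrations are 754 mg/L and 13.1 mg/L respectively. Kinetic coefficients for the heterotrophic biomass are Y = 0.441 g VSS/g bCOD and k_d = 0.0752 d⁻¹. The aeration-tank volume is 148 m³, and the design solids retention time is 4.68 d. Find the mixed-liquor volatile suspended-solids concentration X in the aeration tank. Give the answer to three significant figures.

X = Y·Q·ΔS·θ_c / [V·(1 + k_d θ_c)] = 0.441 × 666 × (754 − 13.1) × 4.68 / [148 × (1 + 0.0752 × 4.68)] = 5090 mg/L.

X ≈ 5090 mg/L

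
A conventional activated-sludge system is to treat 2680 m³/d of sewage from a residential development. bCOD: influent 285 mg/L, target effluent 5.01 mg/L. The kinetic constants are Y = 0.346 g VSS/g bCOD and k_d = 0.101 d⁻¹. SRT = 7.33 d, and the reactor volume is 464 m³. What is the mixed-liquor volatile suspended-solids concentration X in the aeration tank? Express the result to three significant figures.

X = Y·Q·ΔS·θ_c / [V·(1 + k_d θ_c)] = 0.346 × 2680 × (285 − 5.01) × 7.33 / [464 × (1 + 0.101 × 7.33)] = 2357 mg/L.

X ≈ 2360 mg/L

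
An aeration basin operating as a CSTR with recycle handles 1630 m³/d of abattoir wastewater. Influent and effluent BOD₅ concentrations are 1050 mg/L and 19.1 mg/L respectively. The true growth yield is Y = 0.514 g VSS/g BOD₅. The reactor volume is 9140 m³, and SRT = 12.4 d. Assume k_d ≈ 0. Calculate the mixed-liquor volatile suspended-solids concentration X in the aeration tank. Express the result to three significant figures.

X ≈ 1170 mg/L

Without decay, X = Y Q (S₀−S) θ_c / V = 0.514 × 1630 × (1050 − 19.1) × 12.4 / 9140 = 1172 mg/L.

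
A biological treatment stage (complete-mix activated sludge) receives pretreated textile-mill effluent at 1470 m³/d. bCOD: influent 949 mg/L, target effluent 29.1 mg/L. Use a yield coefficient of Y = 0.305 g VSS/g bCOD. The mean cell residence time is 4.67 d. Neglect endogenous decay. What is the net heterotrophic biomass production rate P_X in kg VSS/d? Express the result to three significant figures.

With endogenous decay neglected, the observed yield equals the true yield: Y_obs = Y = 0.305 g VSS/g bCOD.
Q·(S₀ − S) = 1470 × (949 − 29.1) × 10⁻³ = 1352 kg/d removed.
P_X = Y_obs · Q(S₀ − S) = 0.3050 × 1352 = 412.4 kg VSS/d.

P_X ≈ 412 kg VSS/d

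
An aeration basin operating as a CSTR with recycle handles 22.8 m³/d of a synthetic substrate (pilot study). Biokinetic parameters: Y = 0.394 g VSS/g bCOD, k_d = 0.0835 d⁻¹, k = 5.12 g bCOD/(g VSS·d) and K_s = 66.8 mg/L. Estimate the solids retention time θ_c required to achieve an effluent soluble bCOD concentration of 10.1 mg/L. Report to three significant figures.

From 1/θ_c = Y·k·S/(K_s + S) − k_d: Y·k·S/(K_s+S) = 0.394 × 5.12 × 10.1 / (66.8 + 10.1) = 0.2649 d⁻¹.
θ_c = 1/(μ − k_d) = 1/(0.2649 − 0.0835) = 1/0.1814 = 5.511 d.

θ_c ≈ 5.51 d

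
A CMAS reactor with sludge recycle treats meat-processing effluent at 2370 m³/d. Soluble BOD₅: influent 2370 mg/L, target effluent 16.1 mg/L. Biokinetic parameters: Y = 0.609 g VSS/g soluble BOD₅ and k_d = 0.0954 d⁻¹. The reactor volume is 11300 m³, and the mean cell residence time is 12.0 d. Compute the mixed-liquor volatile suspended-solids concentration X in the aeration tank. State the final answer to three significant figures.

From V·X·(1 + k_d·θ_c) = Y·Q·(S₀ − S)·θ_c: X = 0.609 × 2370 × (2370 − 16.1) × 12.0 / [11300 × (1 + 0.0954 × 12.0)] = 1682 mg/L.

X ≈ 1680 mg/L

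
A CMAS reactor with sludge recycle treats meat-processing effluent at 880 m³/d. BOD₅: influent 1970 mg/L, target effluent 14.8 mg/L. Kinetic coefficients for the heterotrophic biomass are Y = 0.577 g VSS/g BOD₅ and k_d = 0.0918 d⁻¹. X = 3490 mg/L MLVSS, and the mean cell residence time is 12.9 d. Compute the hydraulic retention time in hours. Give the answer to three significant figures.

From the SRT design equation V = Y Q (S₀−S) θ_c / [X (1 + k_d θ_c)] = 0.577 × 880 × (1970 − 14.8) × 12.9 / [3490 × (1 + 0.0918 × 12.9)] = 1.28×10^7 / 7623 = 1680 m³.
HRT = V/Q = 1680 m³ / 880 m³·d⁻¹ = 1.909 d × 24 = 45.82 h.

τ ≈ 45.8 h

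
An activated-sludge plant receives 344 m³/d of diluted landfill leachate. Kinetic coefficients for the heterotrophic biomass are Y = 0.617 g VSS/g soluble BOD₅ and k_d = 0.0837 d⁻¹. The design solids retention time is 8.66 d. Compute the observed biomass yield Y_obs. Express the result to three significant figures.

Y_obs ≈ 0.358 g VSS/g soluble BOD₅

The observed yield is Y_obs = Y/(1 + k_d·θ_c) = 0.617 / (1 + 0.0837 × 8.66) = 0.617 / 1.725 = 0.3577 g VSS per g soluble BOD₅ removed.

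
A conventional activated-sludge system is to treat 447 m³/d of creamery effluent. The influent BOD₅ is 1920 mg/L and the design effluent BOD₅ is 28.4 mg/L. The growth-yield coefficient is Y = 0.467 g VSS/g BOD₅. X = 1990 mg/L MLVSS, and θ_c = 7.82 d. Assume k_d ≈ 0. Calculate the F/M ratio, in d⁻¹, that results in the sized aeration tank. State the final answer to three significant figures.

V·X = Y·Q·ΔS·θ_c gives V = 0.467 × 447 × (1920 − 28.4) × 7.82 / 1990 = 1552 m³.
F/M = Q·S₀ / (V·X) = 447 × 1920 / (1552 × 1990) = 0.2779 g BOD₅·(g VSS·d)⁻¹.

F/M ≈ 0.278 d⁻¹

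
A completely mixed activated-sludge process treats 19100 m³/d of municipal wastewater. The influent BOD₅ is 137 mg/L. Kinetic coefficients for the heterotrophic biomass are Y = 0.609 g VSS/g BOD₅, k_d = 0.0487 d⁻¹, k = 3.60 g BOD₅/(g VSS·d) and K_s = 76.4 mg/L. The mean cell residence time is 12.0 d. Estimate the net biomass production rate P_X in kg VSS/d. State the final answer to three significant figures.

Effluent substrate depends only on kinetics and SRT: S = K_s(1 + k_d θ_c) / [θ_c(Yk − k_d) − 1] = 76.4 × (1 + 0.0487 × 12.0) / [12.0 × (0.609 × 3.60 − 0.0487) − 1] = 121.0 / 24.72 = 4.896 mg/L.
The observed yield is Y_obs = Y/(1 + k_d·θ_c) = 0.609 / (1 + 0.0487 × 12.0) = 0.609 / 1.584 = 0.3844 g VSS per g BOD₅ removed.
ΔS = 137 − 4.90 = 132.1 mg/L, so the substrate removal rate is 19100 × 132.1/1000 = 2523 kg BOD₅/d.
So the net sludge growth is P_X = 0.3844 × 2523 = 969.8 kg VSS/d.

P_X ≈ 970 kg VSS/d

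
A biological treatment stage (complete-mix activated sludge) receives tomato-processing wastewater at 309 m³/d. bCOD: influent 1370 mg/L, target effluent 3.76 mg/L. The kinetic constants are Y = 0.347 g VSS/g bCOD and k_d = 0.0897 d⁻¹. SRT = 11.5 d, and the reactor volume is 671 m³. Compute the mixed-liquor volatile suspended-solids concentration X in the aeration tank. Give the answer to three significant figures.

X ≈ 1240 mg/L

X = Y·Q·ΔS·θ_c / [V·(1 + k_d θ_c)] = 0.347 × 309 × (1370 − 3.76) × 11.5 / [671 × (1 + 0.0897 × 11.5)] = 1236 mg/L.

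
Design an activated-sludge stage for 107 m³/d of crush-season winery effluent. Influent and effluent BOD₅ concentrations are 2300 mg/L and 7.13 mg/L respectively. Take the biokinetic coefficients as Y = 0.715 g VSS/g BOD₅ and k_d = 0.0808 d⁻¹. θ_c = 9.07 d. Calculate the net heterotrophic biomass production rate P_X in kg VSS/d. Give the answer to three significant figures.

P_X ≈ 101 kg VSS/d

Correct the yield for decay: Y_obs = Y/(1 + k_d θ_c) = 0.715 / (1 + 0.0808 × 9.07) = 0.715 / 1.733 = 0.4126.
Substrate removed = Q·(S₀ − S) = 107 m³/d × (2300 − 7.13) g/m³ = 2.45×10^5 g/d = 245.3 kg/d.
So the net sludge growth is P_X = 0.4126 × 245.3 = 101.2 kg VSS/d.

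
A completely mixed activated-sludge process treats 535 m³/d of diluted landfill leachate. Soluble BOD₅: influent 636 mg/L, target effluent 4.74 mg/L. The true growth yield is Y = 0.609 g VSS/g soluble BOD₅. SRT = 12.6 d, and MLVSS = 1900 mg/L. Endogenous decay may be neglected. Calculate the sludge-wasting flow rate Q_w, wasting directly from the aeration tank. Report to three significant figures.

Biomass mass balance (decay neglected): V·X = Y·Q·(S₀ − S)·θ_c, so V = 0.609 × 535 × (636 − 4.74) × 12.6 / 1900 = 1364 m³.
For wasting at MLVSS concentration, Q_w = V/θ_c = 1364/12.6 = 108.2 m³/d.

Q_w ≈ 108 m³/d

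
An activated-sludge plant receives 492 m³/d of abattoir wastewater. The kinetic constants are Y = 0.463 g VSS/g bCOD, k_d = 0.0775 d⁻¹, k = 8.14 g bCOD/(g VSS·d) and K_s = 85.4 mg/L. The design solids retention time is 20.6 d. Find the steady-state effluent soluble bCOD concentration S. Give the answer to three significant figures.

S ≈ 2.95 mg/L

From the Monod/SRT balance for a CMAS, S = K_s·(1+k_d θ_c)/[θ_c·(Y k − k_d) − 1] = 85.4 × (1 + 0.0775 × 20.6) / [20.6 × (0.463 × 8.14 − 0.0775) − 1] = 221.7 / 75.04 = 2.955 mg/L.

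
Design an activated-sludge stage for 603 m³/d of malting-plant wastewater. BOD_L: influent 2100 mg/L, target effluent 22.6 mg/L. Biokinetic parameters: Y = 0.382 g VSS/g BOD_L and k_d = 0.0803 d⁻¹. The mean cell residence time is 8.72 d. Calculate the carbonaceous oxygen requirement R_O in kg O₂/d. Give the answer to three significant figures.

Y_obs = Y / (1 + k_d θ_c) = 0.382 / (1 + 0.0803 × 8.72) = 0.382 / 1.700 = 0.2247.
ΔS = 2100 − 22.6 = 2077 mg/L, so the substrate removal rate is 603 × 2077/1000 = 1253 kg BOD_L/d.
P_X = Y_obs·Q·(S₀ − S) = 0.2247 × 1253 = 281.4 kg VSS/d.
Carbonaceous O₂ demand = substrate oxidised − cell-mass equivalent = 1253 − 1.42 × 281.4 = 853.0 kg O₂/d.

R_O ≈ 853 kg O₂/d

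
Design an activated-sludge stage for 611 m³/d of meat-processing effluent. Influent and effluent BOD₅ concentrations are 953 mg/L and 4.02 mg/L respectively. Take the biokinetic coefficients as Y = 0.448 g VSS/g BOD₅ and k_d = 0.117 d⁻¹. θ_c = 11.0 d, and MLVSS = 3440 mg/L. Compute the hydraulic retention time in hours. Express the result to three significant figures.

Steady-state biomass mass balance: V·X·(1 + k_d·θ_c) = Y·Q·(S₀ − S)·θ_c, so V = 0.448 × 611 × (953 − 4.02) × 11.0 / [3440 × (1 + 0.117 × 11.0)] = 2.86×10^6 / 7867 = 363.2 m³.
HRT = V/Q = 363.2 m³ / 611 m³·d⁻¹ = 0.5944 d × 24 = 14.27 h.

τ ≈ 14.3 h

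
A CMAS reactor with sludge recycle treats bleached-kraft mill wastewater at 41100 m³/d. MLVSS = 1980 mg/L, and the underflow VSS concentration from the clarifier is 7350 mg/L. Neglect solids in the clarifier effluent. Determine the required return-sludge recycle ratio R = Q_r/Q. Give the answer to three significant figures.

R ≈ 0.369

R = Q_r/Q = X/(X_r − X) = 1980 / (7350 − 1980) = 0.3687.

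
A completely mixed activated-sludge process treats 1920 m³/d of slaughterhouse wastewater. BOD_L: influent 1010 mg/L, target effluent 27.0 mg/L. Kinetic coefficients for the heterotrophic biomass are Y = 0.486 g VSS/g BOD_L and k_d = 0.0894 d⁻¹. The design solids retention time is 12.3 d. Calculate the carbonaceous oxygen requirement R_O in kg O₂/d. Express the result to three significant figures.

R_O ≈ 1270 kg O₂/d

Observed yield with endogenous decay: Y_obs = Y / (1 + k_d·θ_c) = 0.486 / (1 + 0.0894 × 12.3) = 0.486 / 2.100 = 0.2315 g VSS/g BOD_L.
Substrate removed = Q·(S₀ − S) = 1920 m³/d × (1010 − 27.0) g/m³ = 1.89×10^6 g/d = 1887 kg/d.
Net sludge production P_X = 0.2315 × 1887 = 436.9 kg VSS/d.
R_O = Q·ΔS − 1.42 P_X = 1887 − 620.4 = 1267 kg O₂/d.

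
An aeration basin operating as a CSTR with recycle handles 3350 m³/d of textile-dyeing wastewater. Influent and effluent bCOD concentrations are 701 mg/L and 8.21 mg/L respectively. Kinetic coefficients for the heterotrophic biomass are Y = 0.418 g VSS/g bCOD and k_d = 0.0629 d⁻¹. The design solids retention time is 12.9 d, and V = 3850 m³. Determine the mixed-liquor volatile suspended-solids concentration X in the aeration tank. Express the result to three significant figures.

X ≈ 1790 mg/L

Solving the biomass balance for X: X = Y Q (S₀−S) θ_c / [V (1+k_d θ_c)] = 0.418 × 3350 × (701 − 8.21) × 12.9 / [3850 × (1 + 0.0629 × 12.9)] = 1794 mg/L.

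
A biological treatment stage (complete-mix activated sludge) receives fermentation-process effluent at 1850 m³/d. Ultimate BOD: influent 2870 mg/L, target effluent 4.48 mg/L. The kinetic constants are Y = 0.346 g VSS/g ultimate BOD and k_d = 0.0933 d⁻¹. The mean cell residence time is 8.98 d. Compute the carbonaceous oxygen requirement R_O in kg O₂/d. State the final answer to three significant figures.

R_O ≈ 3880 kg O₂/d

Correct the yield for decay: Y_obs = Y/(1 + k_d θ_c) = 0.346 / (1 + 0.0933 × 8.98) = 0.346 / 1.838 = 0.1883.
ΔS = 2870 − 4.48 = 2866 mg/L, so the substrate removal rate is 1850 × 2866/1000 = 5301 kg ultimate BOD/d.
Biomass synthesised: P_X = Y_obs × 5301 = 998.0 kg VSS/d.
R_O = Q·ΔS − 1.42 P_X = 5301 − 1417 = 3884 kg O₂/d.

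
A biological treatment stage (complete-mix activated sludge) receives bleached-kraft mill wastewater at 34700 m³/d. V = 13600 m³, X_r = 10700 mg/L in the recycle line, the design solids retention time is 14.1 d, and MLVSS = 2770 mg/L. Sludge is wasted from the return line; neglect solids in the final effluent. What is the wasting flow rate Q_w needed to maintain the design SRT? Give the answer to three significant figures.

Q_w ≈ 250 m³/d

Wasting from the return line (neglecting effluent solids): Q_w = V·X / (θ_c·X_r) = 13600 × 2770 / (14.1 × 10700) = 249.7 m³/d.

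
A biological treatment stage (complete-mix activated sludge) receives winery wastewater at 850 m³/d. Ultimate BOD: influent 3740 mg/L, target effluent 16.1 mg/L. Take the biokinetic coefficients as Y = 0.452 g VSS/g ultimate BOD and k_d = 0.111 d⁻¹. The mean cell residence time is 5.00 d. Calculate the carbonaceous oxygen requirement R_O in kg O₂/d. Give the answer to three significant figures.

The observed yield is Y_obs = Y/(1 + k_d·θ_c) = 0.452 / (1 + 0.111 × 5.00) = 0.452 / 1.555 = 0.2907 g VSS per g ultimate BOD removed.
Q·(S₀ − S) = 850 × (3740 − 16.1) × 10⁻³ = 3165 kg/d removed.
P_X = Y_obs·Q·(S₀ − S) = 0.2907 × 3165 = 920.1 kg VSS/d.
Carbonaceous O₂ demand = substrate oxidised − cell-mass equivalent = 3165 − 1.42 × 920.1 = 1859 kg O₂/d.

R_O ≈ 1860 kg O₂/d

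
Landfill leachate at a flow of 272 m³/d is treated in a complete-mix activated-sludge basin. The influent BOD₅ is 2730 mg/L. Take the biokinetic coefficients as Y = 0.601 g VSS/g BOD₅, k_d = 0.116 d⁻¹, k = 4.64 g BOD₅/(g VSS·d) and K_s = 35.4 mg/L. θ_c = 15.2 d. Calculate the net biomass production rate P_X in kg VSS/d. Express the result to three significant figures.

P_X ≈ 161 kg VSS/d

From the Monod/SRT balance for a CMAS, S = K_s·(1+k_d θ_c)/[θ_c·(Y k − k_d) − 1] = 35.4 × (1 + 0.116 × 15.2) / [15.2 × (0.601 × 4.64 − 0.116) − 1] = 97.82 / 39.62 = 2.469 mg/L.
The observed yield is Y_obs = Y/(1 + k_d·θ_c) = 0.601 / (1 + 0.116 × 15.2) = 0.601 / 2.763 = 0.2175 g VSS per g BOD₅ removed.
Q·(S₀ − S) = 272 × (2730 − 2.47) × 10⁻³ = 741.9 kg/d removed.
P_X = Y_obs · Q(S₀ − S) = 0.2175 × 741.9 = 161.4 kg VSS/d.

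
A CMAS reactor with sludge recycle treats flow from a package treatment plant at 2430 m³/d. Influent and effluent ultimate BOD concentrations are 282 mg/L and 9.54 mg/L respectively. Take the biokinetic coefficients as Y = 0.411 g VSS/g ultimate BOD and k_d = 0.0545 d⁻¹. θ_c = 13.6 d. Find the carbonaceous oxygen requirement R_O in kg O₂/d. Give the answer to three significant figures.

R_O ≈ 440 kg O₂/d

Correct the yield for decay: Y_obs = Y/(1 + k_d θ_c) = 0.411 / (1 + 0.0545 × 13.6) = 0.411 / 1.741 = 0.2360.
ΔS = 282 − 9.54 = 272.5 mg/L, so the substrate removal rate is 2430 × 272.5/1000 = 662.1 kg ultimate BOD/d.
Biomass synthesised: P_X = Y_obs × 662.1 = 156.3 kg VSS/d.
R_O = Q·(S₀ − S) − 1.42·P_X = 662.1 − 1.42 × 156.3 = 440.2 kg O₂/d.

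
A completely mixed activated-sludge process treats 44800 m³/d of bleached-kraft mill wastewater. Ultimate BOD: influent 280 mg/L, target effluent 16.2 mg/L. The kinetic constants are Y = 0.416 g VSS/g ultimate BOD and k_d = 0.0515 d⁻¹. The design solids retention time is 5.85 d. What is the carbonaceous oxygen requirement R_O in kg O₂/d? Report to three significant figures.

Correct the yield for decay: Y_obs = Y/(1 + k_d θ_c) = 0.416 / (1 + 0.0515 × 5.85) = 0.416 / 1.301 = 0.3197.
Substrate removed = Q·(S₀ − S) = 44800 m³/d × (280 − 16.2) g/m³ = 1.18×10^7 g/d = 11818 kg/d.
Net sludge production P_X = 0.3197 × 11818 = 3778 kg VSS/d.
R_O = Q·(S₀ − S) − 1.42·P_X = 11818 − 1.42 × 3778 = 6453 kg O₂/d.

R_O ≈ 6450 kg O₂/d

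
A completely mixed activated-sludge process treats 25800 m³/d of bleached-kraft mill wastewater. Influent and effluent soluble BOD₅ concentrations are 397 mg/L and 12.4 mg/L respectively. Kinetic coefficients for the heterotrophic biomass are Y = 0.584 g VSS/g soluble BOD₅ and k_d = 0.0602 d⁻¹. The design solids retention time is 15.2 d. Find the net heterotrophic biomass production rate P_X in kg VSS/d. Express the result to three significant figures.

P_X ≈ 3030 kg VSS/d

Y_obs = Y / (1 + k_d θ_c) = 0.584 / (1 + 0.0602 × 15.2) = 0.584 / 1.915 = 0.3050.
Q·(S₀ − S) = 25800 × (397 − 12.4) × 10⁻³ = 9923 kg/d removed.
Net biomass production P_X = Y_obs × Q·(S₀ − S) = 0.3050 × 9923 = 3026 kg VSS/d.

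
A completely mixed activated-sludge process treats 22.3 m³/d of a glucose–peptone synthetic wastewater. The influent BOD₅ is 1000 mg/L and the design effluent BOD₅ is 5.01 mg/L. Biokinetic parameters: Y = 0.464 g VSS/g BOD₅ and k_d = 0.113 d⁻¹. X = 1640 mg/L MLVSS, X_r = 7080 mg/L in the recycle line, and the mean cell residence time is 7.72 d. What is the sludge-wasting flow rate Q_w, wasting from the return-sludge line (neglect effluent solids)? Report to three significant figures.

Q_w ≈ 0.777 m³/d

From the SRT design equation V = Y Q (S₀−S) θ_c / [X (1 + k_d θ_c)] = 0.464 × 22.3 × (1000 − 5.01) × 7.72 / [1640 × (1 + 0.113 × 7.72)] = 7.95×10^4 / 3071 = 25.88 m³.
Wasting from the return line (neglecting effluent solids): Q_w = V·X / (θ_c·X_r) = 25.88 × 1640 / (7.72 × 7080) = 0.7766 m³/d.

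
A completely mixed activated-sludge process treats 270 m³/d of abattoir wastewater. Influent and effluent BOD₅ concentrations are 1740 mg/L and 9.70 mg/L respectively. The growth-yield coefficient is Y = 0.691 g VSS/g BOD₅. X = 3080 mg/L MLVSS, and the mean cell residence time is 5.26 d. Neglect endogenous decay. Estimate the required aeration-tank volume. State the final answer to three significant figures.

V·X = Y·Q·ΔS·θ_c gives V = 0.691 × 270 × (1740 − 9.70) × 5.26 / 3080 = 551.3 m³.

V ≈ 551 m³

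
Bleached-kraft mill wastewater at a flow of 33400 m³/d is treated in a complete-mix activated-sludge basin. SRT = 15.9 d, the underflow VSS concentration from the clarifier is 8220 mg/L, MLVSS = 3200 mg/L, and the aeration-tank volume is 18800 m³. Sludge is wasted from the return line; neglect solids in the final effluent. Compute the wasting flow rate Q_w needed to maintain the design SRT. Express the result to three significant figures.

Q_w ≈ 460 m³/d

Q_w = (V·X)/(θ_c X_r) = 18800 × 3200 / (15.9 × 8220) = 460.3 m³/d.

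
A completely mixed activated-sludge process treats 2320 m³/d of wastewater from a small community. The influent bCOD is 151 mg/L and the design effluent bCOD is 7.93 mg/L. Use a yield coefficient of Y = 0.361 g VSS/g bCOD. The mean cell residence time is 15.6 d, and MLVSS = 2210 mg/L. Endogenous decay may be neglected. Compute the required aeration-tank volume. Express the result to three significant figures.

With k_d = 0 the design equation reduces to V = Y Q (S₀−S) θ_c / X = 0.361 × 2320 × (151 − 7.93) × 15.6 / 2210 = 845.8 m³.

V ≈ 846 m³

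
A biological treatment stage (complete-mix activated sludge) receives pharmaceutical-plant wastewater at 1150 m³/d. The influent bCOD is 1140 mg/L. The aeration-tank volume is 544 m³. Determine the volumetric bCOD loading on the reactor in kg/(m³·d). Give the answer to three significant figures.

L_v ≈ 2.41 kg bCOD/(m³·d)

L_v = Q S₀ / V = 1150 × 1140 × 10⁻³ / 544.0 = 2.410 kg/(m³·d).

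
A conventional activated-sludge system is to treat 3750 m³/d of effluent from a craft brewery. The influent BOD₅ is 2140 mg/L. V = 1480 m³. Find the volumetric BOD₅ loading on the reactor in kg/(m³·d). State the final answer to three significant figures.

L_v = Q S₀ / V = 3750 × 2140 × 10⁻³ / 1480 = 5.422 kg/(m³·d).

L_v ≈ 5.42 kg BOD₅/(m³·d)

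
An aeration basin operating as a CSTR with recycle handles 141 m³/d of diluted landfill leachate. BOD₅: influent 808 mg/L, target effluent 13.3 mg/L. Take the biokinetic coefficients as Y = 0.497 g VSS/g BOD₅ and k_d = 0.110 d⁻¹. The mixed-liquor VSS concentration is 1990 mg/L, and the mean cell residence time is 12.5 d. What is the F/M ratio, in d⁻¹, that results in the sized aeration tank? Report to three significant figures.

F/M ≈ 0.389 d⁻¹

Rearranging the biomass balance for a CMAS with decay, V = Y·Q·ΔS·θ_c / [X·(1+k_d θ_c)] = 0.497 × 141 × (808 − 13.3) × 12.5 / [1990 × (1 + 0.110 × 12.5)] = 6.96×10^5 / 4726 = 147.3 m³.
F/M = Q·S₀ / (V·X) = 141 × 808 / (147.3 × 1990) = 0.3887 g BOD₅·(g VSS·d)⁻¹.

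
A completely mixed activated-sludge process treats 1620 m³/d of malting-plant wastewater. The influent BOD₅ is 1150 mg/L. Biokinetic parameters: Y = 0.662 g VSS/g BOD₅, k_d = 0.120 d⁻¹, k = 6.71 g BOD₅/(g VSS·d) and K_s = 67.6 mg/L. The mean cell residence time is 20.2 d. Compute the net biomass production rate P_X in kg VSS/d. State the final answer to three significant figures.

From the Monod/SRT balance for a CMAS, S = K_s·(1+k_d θ_c)/[θ_c·(Y k − k_d) − 1] = 67.6 × (1 + 0.120 × 20.2) / [20.2 × (0.662 × 6.71 − 0.120) − 1] = 231.5 / 86.30 = 2.682 mg/L.
Y_obs = Y / (1 + k_d θ_c) = 0.662 / (1 + 0.120 × 20.2) = 0.662 / 3.424 = 0.1933.
Substrate removed = Q·(S₀ − S) = 1620 m³/d × (1150 − 2.68) g/m³ = 1.86×10^6 g/d = 1859 kg/d.
Net biomass production P_X = Y_obs × Q·(S₀ − S) = 0.1933 × 1859 = 359.4 kg VSS/d.

P_X ≈ 359 kg VSS/d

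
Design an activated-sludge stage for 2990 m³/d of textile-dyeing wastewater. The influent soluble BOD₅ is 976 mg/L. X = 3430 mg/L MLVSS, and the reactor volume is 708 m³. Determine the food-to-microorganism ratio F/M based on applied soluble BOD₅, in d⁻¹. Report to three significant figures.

F/M ≈ 1.20 d⁻¹

F/M = Q·S₀ / (V·X) = 2990 × 976 / (708.0 × 3430) = 1.202 g soluble BOD₅·(g VSS·d)⁻¹.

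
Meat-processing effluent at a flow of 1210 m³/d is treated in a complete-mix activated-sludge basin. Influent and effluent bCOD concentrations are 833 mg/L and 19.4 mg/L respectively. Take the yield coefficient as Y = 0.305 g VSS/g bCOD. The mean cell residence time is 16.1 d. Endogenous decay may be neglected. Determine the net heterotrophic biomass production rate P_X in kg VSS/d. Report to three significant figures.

Since k_d ≈ 0, Y_obs = Y = 0.305 g VSS/g bCOD.
Q·(S₀ − S) = 1210 × (833 − 19.4) × 10⁻³ = 984.5 kg/d removed.
So the net sludge growth is P_X = 0.3050 × 984.5 = 300.3 kg VSS/d.

P_X ≈ 300 kg VSS/d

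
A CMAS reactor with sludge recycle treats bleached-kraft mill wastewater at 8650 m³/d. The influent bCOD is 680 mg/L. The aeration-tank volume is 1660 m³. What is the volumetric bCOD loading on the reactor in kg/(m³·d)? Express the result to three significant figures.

L_v ≈ 3.54 kg bCOD/(m³·d)

L_v = Q S₀ / V = 8650 × 680 × 10⁻³ / 1660 = 3.543 kg/(m³·d).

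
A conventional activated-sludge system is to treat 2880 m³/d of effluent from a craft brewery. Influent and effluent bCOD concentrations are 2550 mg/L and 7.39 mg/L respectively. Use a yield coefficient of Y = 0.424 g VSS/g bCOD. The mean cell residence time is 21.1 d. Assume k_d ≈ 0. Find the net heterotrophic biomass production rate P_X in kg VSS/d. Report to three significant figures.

With endogenous decay neglected, the observed yield equals the true yield: Y_obs = Y = 0.424 g VSS/g bCOD.
Substrate removed = Q·(S₀ − S) = 2880 m³/d × (2550 − 7.39) g/m³ = 7.32×10^6 g/d = 7323 kg/d.
So the net sludge growth is P_X = 0.4240 × 7323 = 3105 kg VSS/d.

P_X ≈ 3100 kg VSS/d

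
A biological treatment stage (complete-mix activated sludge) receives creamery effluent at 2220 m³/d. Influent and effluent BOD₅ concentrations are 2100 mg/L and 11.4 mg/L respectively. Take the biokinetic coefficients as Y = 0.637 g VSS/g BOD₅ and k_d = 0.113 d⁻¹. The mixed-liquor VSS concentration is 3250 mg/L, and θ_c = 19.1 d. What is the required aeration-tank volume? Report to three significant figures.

Steady-state biomass mass balance: V·X·(1 + k_d·θ_c) = Y·Q·(S₀ − S)·θ_c, so V = 0.637 × 2220 × (2100 − 11.4) × 19.1 / [3250 × (1 + 0.113 × 19.1)] = 5.64×10^7 / 10264 = 5496 m³.

V ≈ 5500 m³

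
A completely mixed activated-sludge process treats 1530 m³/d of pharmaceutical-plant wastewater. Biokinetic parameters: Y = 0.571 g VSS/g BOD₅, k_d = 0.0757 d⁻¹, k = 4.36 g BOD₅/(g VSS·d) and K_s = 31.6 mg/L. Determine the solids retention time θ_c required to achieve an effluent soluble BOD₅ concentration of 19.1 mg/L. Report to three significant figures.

From 1/θ_c = Y·k·S/(K_s + S) − k_d: Y·k·S/(K_s+S) = 0.571 × 4.36 × 19.1 / (31.6 + 19.1) = 0.9379 d⁻¹.
θ_c = 1/(μ − k_d) = 1/(0.9379 − 0.0757) = 1/0.8622 = 1.160 d.

θ_c ≈ 1.16 d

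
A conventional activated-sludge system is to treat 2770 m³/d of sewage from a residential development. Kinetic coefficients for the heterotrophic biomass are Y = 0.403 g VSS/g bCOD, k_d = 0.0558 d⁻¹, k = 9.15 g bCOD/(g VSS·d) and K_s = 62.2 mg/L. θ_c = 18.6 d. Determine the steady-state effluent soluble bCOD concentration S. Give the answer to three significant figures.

S ≈ 1.90 mg/L

From the Monod/SRT balance for a CMAS, S = K_s·(1+k_d θ_c)/[θ_c·(Y k − k_d) − 1] = 62.2 × (1 + 0.0558 × 18.6) / [18.6 × (0.403 × 9.15 − 0.0558) − 1] = 126.8 / 66.55 = 1.905 mg/L.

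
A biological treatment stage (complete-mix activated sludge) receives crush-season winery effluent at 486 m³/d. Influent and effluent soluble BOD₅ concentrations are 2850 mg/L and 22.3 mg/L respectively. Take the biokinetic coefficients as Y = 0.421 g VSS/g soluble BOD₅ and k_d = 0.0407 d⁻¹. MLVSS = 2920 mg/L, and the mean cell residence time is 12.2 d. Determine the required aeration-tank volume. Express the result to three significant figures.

Steady-state biomass mass balance: V·X·(1 + k_d·θ_c) = Y·Q·(S₀ − S)·θ_c, so V = 0.421 × 486 × (2850 − 22.3) × 12.2 / [2920 × (1 + 0.0407 × 12.2)] = 7.06×10^6 / 4370 = 1615 m³.

V ≈ 1620 m³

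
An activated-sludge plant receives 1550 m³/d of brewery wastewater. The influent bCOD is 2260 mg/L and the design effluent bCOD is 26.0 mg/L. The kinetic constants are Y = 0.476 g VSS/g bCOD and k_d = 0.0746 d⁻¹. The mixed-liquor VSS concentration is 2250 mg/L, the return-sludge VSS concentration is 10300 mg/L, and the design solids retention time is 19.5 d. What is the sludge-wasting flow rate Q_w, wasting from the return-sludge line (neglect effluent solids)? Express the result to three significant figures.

Steady-state biomass mass balance: V·X·(1 + k_d·θ_c) = Y·Q·(S₀ − S)·θ_c, so V = 0.476 × 1550 × (2260 − 26.0) × 19.5 / [2250 × (1 + 0.0746 × 19.5)] = 3.21×10^7 / 5523 = 5819 m³.
θ_c = V·X/(Q_w·X_r) when wasting from the recycle, so Q_w = V·X/(θ_c·X_r) = 5819 × 2250 / (19.5 × 10300) = 65.19 m³/d.

Q_w ≈ 65.2 m³/d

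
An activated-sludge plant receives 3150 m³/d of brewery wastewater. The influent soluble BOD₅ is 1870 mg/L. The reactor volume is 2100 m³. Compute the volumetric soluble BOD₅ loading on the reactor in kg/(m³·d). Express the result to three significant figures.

L_v = Q S₀ / V = 3150 × 1870 × 10⁻³ / 2100 = 2.805 kg/(m³·d).

L_v ≈ 2.81 kg soluble BOD₅/(m³·d)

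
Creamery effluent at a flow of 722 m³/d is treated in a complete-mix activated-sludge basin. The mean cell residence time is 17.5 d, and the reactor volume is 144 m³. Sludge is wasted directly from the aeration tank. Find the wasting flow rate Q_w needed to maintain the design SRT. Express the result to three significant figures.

Q_w ≈ 8.23 m³/d

For wasting at MLVSS concentration, Q_w = V/θ_c = 144.0/17.5 = 8.229 m³/d.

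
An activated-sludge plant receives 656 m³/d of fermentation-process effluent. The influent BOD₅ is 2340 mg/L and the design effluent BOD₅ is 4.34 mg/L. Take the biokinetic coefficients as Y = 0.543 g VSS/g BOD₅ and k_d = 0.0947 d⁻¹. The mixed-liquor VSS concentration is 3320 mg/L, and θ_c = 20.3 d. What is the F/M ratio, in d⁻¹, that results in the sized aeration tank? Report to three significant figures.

Rearranging the biomass balance for a CMAS with decay, V = Y·Q·ΔS·θ_c / [X·(1+k_d θ_c)] = 0.543 × 656 × (2340 − 4.34) × 20.3 / [3320 × (1 + 0.0947 × 20.3)] = 1.69×10^7 / 9702 = 1741 m³.
F/M = applied load / biomass = Q·S₀/(V·X) = 656 × 2340 / (1741 × 3320) = 0.2656 d⁻¹.

F/M ≈ 0.266 d⁻¹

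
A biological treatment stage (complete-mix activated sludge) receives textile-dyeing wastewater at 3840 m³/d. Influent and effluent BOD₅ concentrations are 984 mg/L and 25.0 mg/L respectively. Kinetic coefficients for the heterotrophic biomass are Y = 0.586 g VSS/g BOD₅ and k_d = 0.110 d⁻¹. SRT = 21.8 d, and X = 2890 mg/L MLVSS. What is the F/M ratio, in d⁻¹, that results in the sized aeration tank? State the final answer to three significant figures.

F/M ≈ 0.273 d⁻¹

Steady-state biomass mass balance: V·X·(1 + k_d·θ_c) = Y·Q·(S₀ − S)·θ_c, so V = 0.586 × 3840 × (984 − 25.0) × 21.8 / [2890 × (1 + 0.110 × 21.8)] = 4.7×10^7 / 9820 = 4791 m³.
Food-to-microorganism ratio F/M = Q S₀ / (V X) = 3840 × 984 / (4791 × 2890) = 0.2729 d⁻¹.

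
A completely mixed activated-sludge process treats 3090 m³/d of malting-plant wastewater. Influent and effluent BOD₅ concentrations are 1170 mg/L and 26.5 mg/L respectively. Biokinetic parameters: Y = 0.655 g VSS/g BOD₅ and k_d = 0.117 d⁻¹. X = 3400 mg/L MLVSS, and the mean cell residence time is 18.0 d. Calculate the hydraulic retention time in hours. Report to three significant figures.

From the SRT design equation V = Y Q (S₀−S) θ_c / [X (1 + k_d θ_c)] = 0.655 × 3090 × (1170 − 26.5) × 18.0 / [3400 × (1 + 0.117 × 18.0)] = 4.17×10^7 / 10560 = 3945 m³.
HRT = V/Q = 3945 m³ / 3090 m³·d⁻¹ = 1.277 d × 24 = 30.64 h.

τ ≈ 30.6 h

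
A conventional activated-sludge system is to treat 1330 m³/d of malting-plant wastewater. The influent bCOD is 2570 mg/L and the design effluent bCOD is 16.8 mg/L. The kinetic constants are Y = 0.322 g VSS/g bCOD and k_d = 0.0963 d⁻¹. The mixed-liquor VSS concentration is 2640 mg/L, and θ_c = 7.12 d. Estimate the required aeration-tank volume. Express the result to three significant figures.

V ≈ 1750 m³

From the SRT design equation V = Y Q (S₀−S) θ_c / [X (1 + k_d θ_c)] = 0.322 × 1330 × (2570 − 16.8) × 7.12 / [2640 × (1 + 0.0963 × 7.12)] = 7.79×10^6 / 4450 = 1749 m³.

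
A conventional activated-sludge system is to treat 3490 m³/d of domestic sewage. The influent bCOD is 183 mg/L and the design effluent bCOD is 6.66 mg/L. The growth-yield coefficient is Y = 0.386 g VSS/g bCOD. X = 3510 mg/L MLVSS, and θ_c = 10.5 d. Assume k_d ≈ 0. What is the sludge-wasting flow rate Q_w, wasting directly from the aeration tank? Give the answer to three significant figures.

Q_w ≈ 67.7 m³/d

V·X = Y·Q·ΔS·θ_c gives V = 0.386 × 3490 × (183 − 6.66) × 10.5 / 3510 = 710.6 m³.
For wasting at MLVSS concentration, Q_w = V/θ_c = 710.6/10.5 = 67.68 m³/d.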